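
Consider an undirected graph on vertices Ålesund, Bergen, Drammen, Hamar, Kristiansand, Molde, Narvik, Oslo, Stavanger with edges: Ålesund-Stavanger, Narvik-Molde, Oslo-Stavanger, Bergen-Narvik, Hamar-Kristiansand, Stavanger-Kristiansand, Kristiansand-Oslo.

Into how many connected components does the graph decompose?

From Ålesund: component {Ålesund, Hamar, Kristiansand, Oslo, Stavanger}.
From Bergen: component {Bergen, Molde, Narvik}.
From Drammen: component {Drammen}.
That's 3 components.

3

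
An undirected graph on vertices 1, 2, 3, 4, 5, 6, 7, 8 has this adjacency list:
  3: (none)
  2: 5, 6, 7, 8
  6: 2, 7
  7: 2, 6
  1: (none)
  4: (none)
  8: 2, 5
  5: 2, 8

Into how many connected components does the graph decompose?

4

From 1: component {1}.
From 2: component {2, 5, 6, 7, 8}.
From 3: component {3}.
From 4: component {4}.
That's 4 components.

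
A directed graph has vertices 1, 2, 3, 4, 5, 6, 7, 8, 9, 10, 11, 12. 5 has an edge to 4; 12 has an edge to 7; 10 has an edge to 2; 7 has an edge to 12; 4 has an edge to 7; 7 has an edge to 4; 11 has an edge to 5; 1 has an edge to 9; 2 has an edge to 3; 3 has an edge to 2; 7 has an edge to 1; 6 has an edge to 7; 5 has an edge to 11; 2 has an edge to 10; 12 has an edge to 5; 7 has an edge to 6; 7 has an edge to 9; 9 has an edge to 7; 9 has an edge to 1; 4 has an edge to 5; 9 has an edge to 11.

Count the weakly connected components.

From 1: component {1, 4, 5, 6, 7, 9, 11, 12}.
From 2: component {2, 3, 10}.
From 8: component {8}.
That's 3 components.

3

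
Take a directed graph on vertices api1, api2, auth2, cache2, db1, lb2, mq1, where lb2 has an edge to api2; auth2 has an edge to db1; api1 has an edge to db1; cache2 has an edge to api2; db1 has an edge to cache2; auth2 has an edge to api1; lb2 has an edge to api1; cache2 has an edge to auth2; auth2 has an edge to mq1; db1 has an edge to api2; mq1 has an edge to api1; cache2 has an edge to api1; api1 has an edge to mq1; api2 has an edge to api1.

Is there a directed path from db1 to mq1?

Explore from db1.
Distance 1: reach api2, cache2.
Distance 2: reach api1, auth2.
Distance 3: reach mq1.
Found mq1.

Yes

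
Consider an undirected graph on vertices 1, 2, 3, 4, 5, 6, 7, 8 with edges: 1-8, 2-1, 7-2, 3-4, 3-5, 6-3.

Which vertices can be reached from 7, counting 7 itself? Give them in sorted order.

Start at 7.
Its neighbours: 2.
Then their neighbours: 1.
Then next layer: 8.
Nothing further is reachable.

1, 2, 7, 8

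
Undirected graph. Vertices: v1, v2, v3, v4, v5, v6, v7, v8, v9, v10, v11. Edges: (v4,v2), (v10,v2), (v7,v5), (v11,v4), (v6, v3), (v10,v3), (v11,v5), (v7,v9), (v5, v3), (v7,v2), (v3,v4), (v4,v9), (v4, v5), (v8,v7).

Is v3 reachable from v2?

Explore from v2.
Distance 1: reach v4, v7, v10.
Distance 2: reach v3, v5, v8, v9, v11.
Found v3.

Yes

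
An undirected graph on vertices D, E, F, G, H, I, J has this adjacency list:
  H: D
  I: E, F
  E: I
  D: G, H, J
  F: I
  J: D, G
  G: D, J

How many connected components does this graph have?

2

From D: component {D, G, H, J}.
From E: component {E, F, I}.
That's 2 components.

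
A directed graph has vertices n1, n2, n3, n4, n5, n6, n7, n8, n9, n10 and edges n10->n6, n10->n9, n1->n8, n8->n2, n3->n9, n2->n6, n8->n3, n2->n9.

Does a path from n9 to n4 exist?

n9 has no outgoing edges, so nothing is reachable from it.

No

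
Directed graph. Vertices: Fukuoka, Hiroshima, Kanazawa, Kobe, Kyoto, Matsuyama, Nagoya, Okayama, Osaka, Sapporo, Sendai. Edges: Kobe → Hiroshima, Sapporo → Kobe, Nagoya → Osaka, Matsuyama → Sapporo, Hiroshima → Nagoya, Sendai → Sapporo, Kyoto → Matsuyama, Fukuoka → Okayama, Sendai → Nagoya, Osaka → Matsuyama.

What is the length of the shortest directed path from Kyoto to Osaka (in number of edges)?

6

Distance 0: Kyoto.
Distance 1: Matsuyama.
Distance 2: Sapporo.
Distance 3: Kobe.
Distance 4: Hiroshima.
Distance 5: Nagoya.
Distance 6: Osaka — contains Osaka.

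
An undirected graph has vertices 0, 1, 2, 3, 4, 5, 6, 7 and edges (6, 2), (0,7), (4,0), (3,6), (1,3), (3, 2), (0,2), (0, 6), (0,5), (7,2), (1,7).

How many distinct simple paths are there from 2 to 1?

8

2–0–6–3–1
2–0–7–1
2–3–1
2–3–6–0–7–1
2–6–0–7–1
2–6–3–1
2–7–0–6–3–1
2–7–1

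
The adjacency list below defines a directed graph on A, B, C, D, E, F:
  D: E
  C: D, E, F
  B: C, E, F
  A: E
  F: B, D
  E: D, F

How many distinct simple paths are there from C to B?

C→D→E→F→B
C→E→F→B
C→F→B

3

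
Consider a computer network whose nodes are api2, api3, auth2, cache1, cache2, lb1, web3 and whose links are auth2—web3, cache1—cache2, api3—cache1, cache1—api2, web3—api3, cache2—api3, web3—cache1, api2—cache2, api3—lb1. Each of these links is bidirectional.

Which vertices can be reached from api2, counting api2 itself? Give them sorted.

api2, api3, auth2, cache1, cache2, lb1, web3

Start at api2.
Its neighbours: cache1, cache2.
Then their neighbours: api3, web3.
Then next layer: auth2, lb1.
Every vertex is now reached.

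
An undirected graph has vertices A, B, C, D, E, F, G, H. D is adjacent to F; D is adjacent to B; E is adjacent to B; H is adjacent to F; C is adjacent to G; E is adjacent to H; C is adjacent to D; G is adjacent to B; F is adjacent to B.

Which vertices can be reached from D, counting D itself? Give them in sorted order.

B, C, D, E, F, G, H

Start at D.
Its neighbours: B, C, F.
Then their neighbours: E, G, H.
Nothing further is reachable.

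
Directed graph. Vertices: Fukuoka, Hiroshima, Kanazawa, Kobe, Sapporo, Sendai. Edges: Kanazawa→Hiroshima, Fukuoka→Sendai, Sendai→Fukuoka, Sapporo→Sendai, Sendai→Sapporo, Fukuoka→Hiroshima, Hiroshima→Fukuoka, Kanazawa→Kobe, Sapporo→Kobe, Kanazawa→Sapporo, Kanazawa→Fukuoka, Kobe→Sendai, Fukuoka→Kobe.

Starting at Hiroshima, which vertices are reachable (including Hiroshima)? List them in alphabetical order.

Start at Hiroshima.
Its neighbours: Fukuoka.
Then their neighbours: Kobe, Sendai.
Then next layer: Sapporo.
Nothing further is reachable.

Fukuoka, Hiroshima, Kobe, Sapporo, Sendai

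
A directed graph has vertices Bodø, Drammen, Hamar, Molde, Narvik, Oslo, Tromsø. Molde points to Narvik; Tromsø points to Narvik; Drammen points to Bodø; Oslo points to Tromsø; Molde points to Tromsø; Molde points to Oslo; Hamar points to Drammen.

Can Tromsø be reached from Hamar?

Explore from Hamar.
Distance 1: reach Drammen.
Distance 2: reach Bodø.
The search from Hamar is exhausted; no directed path reaches Tromsø.

No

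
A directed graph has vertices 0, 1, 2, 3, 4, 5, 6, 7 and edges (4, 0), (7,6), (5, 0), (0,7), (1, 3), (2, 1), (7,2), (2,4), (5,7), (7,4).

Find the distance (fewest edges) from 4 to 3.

Distance 0: 4.
Distance 1: 0.
Distance 2: 7.
Distance 3: 2, 6.
Distance 4: 1.
Distance 5: 3 — contains 3.

5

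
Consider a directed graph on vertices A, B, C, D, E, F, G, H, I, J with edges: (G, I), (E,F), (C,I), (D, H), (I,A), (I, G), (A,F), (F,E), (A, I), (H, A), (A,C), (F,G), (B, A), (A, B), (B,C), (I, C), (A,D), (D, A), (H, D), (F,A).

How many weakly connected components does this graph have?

From A: component {A, B, C, D, E, F, G, H, I}.
From J: component {J}.
That's 2 components.

2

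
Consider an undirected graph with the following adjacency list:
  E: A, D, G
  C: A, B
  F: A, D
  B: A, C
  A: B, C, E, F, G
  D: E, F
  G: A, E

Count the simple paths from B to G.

6

B–A–E–G
B–A–F–D–E–G
B–A–G
B–C–A–E–G
B–C–A–F–D–E–G
B–C–A–G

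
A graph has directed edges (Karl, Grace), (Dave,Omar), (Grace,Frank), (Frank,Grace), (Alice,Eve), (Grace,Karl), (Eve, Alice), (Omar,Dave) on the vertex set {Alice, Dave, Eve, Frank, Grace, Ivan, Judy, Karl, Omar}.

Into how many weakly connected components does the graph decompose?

From Alice: component {Alice, Eve}.
From Dave: component {Dave, Omar}.
From Frank: component {Frank, Grace, Karl}.
From Ivan: component {Ivan}.
From Judy: component {Judy}.
That's 5 components.

5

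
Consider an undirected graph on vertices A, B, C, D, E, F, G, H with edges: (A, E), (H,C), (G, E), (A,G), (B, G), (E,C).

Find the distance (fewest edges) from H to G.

3

Distance 0: H.
Distance 1: C.
Distance 2: E.
Distance 3: A, G — contains G.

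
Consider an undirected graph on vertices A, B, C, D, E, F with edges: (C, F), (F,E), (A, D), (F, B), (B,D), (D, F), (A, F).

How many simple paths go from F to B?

F–A–D–B
F–B
F–D–B

3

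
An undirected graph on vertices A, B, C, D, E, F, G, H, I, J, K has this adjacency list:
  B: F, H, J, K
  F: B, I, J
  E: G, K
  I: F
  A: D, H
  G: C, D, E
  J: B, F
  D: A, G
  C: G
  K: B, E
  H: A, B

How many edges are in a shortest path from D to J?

Distance 0: D.
Distance 1: A, G.
Distance 2: C, E, H.
Distance 3: B, K.
Distance 4: F, J — contains J.

4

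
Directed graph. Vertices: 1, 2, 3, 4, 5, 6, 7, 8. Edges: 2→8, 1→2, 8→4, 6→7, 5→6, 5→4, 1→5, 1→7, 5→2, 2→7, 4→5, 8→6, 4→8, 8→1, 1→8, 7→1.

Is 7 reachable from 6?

Yes

Explore from 6.
Distance 1: reach 7.
Found 7.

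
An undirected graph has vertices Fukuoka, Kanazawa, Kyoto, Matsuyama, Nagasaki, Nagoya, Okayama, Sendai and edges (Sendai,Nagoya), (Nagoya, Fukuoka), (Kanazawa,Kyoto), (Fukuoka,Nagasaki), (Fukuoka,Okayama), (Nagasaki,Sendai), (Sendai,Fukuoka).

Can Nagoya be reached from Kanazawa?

No

Explore from Kanazawa.
Distance 1: reach Kyoto.
The search is exhausted without reaching Nagoya; it lies in a different component.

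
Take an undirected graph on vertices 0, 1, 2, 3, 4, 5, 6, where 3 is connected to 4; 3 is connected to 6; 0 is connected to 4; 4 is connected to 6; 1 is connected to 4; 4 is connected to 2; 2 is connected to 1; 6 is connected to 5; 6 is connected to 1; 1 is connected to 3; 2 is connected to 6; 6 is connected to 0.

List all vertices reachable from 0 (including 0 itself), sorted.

0, 1, 2, 3, 4, 5, 6

Start at 0.
Its neighbours: 4, 6.
Then their neighbours: 1, 2, 3, 5.
Every vertex is now reached.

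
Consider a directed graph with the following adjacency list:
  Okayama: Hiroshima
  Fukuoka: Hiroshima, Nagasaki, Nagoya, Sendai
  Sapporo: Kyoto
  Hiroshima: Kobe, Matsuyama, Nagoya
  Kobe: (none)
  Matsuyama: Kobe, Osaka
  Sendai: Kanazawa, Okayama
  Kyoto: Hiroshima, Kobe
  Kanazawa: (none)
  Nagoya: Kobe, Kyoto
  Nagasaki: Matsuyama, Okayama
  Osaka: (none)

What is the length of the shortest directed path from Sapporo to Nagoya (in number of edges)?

Distance 0: Sapporo.
Distance 1: Kyoto.
Distance 2: Hiroshima, Kobe.
Distance 3: Matsuyama, Nagoya — contains Nagoya.

3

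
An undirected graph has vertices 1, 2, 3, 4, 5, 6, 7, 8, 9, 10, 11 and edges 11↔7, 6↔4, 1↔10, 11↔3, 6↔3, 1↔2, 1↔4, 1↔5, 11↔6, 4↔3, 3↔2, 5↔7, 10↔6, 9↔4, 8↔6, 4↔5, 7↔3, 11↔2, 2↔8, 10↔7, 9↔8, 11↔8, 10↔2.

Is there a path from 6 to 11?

Yes

Explore from 6.
Distance 1: reach 3, 4, 8, 10, 11.
Found 11.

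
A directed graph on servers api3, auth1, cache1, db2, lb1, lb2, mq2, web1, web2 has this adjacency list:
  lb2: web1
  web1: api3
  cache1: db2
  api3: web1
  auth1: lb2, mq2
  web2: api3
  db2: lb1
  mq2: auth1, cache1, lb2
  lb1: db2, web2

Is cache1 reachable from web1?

Explore from web1.
Distance 1: reach api3.
The search from web1 is exhausted; no directed path reaches cache1.

No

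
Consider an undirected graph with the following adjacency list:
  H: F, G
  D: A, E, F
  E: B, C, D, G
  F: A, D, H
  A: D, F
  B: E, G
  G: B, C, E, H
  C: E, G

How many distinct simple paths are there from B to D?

9

B–E–C–G–H–F–A–D
B–E–C–G–H–F–D
B–E–D
B–E–G–H–F–A–D
B–E–G–H–F–D
B–G–C–E–D
B–G–E–D
B–G–H–F–A–D
B–G–H–F–D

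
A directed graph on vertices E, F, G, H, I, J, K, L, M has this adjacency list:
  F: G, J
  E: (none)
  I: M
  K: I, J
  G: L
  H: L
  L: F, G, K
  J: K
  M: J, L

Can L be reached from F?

Explore from F.
Distance 1: reach G, J.
Distance 2: reach K, L.
Found L.

Yes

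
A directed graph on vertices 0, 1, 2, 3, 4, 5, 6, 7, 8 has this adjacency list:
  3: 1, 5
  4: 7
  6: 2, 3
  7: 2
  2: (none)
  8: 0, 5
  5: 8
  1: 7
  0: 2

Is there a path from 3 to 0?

Yes

Explore from 3.
Distance 1: reach 1, 5.
Distance 2: reach 7, 8.
Distance 3: reach 0, 2.
Found 0.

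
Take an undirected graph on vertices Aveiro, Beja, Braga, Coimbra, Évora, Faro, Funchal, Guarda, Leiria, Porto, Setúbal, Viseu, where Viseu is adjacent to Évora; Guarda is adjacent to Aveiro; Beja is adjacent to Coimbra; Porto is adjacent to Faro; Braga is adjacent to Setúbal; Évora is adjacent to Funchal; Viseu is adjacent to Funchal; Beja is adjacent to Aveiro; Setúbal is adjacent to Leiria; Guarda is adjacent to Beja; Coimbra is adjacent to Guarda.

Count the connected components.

4

From Aveiro: component {Aveiro, Beja, Coimbra, Guarda}.
From Braga: component {Braga, Leiria, Setúbal}.
From Évora: component {Évora, Funchal, Viseu}.
From Faro: component {Faro, Porto}.
That's 4 components.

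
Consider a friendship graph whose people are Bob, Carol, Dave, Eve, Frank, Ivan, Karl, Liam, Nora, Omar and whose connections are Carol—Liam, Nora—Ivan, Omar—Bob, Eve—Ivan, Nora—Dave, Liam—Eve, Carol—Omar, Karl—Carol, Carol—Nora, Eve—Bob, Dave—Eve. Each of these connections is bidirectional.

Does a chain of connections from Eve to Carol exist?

Explore from Eve.
Distance 1: reach Bob, Dave, Ivan, Liam.
Distance 2: reach Carol, Nora, Omar.
Found Carol.

Yes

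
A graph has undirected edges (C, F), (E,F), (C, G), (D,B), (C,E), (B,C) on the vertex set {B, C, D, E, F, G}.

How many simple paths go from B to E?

2

B–C–E
B–C–F–E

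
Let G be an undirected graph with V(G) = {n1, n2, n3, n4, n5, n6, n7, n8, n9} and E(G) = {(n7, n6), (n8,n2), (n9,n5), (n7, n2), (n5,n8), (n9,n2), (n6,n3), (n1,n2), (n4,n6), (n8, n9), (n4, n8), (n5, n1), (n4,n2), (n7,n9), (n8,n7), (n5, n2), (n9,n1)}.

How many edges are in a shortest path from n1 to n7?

Distance 0: n1.
Distance 1: n2, n5, n9.
Distance 2: n4, n7, n8 — contains n7.

2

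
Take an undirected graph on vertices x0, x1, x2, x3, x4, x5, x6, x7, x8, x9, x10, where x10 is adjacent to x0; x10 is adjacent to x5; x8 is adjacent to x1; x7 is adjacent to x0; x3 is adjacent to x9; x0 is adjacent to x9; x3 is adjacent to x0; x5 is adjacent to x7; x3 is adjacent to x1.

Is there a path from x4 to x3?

No

x4 has no edges, so nothing is reachable from it.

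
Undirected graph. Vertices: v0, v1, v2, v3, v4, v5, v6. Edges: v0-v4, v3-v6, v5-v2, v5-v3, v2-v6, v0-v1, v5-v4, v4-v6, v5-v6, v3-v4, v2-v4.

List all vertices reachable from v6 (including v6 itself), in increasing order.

v0, v1, v2, v3, v4, v5, v6

Start at v6.
Its neighbours: v2, v3, v4, v5.
Then their neighbours: v0.
Then next layer: v1.
Every vertex is now reached.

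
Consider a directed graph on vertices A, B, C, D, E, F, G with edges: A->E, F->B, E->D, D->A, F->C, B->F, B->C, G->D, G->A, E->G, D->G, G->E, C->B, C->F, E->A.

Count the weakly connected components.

2

From A: component {A, D, E, G}.
From B: component {B, C, F}.
That's 2 components.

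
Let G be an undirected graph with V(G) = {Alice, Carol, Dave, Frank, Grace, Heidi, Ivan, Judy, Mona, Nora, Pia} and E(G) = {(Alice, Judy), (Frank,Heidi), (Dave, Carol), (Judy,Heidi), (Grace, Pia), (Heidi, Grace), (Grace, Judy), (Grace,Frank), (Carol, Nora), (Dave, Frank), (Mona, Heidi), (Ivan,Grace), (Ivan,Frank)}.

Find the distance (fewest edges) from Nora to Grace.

4

Distance 0: Nora.
Distance 1: Carol.
Distance 2: Dave.
Distance 3: Frank.
Distance 4: Grace, Heidi, Ivan — contains Grace.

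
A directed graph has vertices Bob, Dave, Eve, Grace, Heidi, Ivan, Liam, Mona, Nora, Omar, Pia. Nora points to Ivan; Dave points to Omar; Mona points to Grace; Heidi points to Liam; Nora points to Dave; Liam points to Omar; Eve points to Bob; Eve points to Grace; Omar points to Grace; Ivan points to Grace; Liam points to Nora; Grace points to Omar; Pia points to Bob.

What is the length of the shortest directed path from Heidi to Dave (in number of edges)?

Distance 0: Heidi.
Distance 1: Liam.
Distance 2: Nora, Omar.
Distance 3: Dave, Grace, Ivan — contains Dave.

3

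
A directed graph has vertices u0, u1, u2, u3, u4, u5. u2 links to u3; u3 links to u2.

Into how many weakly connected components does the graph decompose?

From u0: component {u0}.
From u1: component {u1}.
From u2: component {u2, u3}.
From u4: component {u4}.
From u5: component {u5}.
That's 5 components.

5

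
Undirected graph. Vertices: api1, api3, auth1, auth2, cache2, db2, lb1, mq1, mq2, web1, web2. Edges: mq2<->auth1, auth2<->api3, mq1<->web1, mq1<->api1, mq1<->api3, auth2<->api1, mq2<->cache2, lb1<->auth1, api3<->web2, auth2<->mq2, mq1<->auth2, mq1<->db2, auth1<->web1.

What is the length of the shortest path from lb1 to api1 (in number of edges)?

Distance 0: lb1.
Distance 1: auth1.
Distance 2: mq2, web1.
Distance 3: auth2, cache2, mq1.
Distance 4: api1, api3, db2 — contains api1.

4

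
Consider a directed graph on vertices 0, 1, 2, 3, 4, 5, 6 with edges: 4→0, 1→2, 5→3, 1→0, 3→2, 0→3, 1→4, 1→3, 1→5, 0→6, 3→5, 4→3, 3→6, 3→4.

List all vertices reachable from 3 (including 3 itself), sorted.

Start at 3.
Its neighbours: 2, 4, 5, 6.
Then their neighbours: 0.
Nothing further is reachable.

0, 2, 3, 4, 5, 6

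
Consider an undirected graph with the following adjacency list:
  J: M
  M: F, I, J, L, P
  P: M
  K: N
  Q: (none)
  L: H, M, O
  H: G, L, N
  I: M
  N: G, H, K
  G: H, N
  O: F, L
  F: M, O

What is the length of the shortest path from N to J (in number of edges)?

4

Distance 0: N.
Distance 1: G, H, K.
Distance 2: L.
Distance 3: M, O.
Distance 4: F, I, J, P — contains J.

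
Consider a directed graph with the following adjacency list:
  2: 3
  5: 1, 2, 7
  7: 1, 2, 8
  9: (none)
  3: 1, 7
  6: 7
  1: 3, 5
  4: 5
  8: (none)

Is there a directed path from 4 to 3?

Yes

Explore from 4.
Distance 1: reach 5.
Distance 2: reach 1, 2, 7.
Distance 3: reach 3, 8.
Found 3.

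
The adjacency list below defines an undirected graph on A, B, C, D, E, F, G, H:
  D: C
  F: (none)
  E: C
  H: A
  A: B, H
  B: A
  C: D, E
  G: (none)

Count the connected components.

From A: component {A, B, H}.
From C: component {C, D, E}.
From F: component {F}.
From G: component {G}.
That's 4 components.

4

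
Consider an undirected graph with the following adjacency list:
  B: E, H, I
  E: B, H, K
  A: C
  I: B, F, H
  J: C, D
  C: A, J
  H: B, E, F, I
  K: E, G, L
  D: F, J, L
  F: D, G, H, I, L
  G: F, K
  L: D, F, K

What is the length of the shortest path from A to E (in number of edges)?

Distance 0: A.
Distance 1: C.
Distance 2: J.
Distance 3: D.
Distance 4: F, L.
Distance 5: G, H, I, K.
Distance 6: B, E — contains E.

6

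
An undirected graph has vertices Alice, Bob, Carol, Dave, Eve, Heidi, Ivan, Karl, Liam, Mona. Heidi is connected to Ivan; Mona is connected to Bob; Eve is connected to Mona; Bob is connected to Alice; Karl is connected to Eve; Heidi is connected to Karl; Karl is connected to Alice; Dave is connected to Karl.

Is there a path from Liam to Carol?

Liam has no edges, so nothing is reachable from it.

No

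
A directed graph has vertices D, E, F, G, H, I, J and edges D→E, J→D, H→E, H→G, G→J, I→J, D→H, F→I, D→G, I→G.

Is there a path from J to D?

Explore from J.
Distance 1: reach D.
Found D.

Yes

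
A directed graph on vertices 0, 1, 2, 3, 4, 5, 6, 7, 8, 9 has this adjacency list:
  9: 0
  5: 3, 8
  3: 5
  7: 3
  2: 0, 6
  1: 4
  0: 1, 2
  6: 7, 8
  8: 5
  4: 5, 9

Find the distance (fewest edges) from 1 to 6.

5

Distance 0: 1.
Distance 1: 4.
Distance 2: 5, 9.
Distance 3: 0, 3, 8.
Distance 4: 2.
Distance 5: 6 — contains 6.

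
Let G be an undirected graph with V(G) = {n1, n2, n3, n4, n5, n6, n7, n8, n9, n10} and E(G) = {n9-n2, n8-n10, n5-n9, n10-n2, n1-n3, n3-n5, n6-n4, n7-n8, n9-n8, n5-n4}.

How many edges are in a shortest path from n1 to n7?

Distance 0: n1.
Distance 1: n3.
Distance 2: n5.
Distance 3: n4, n9.
Distance 4: n2, n6, n8.
Distance 5: n7, n10 — contains n7.

5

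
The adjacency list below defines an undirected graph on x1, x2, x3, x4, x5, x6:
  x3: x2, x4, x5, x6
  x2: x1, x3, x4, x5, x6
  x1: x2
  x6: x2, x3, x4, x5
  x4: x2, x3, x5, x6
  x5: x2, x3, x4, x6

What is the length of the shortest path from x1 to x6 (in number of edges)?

2

Distance 0: x1.
Distance 1: x2.
Distance 2: x3, x4, x5, x6 — contains x6.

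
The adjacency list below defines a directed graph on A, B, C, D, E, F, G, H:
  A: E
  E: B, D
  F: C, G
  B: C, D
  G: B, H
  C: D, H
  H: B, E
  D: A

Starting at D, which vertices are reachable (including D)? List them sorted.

Start at D.
Its neighbours: A.
Then their neighbours: E.
Then next layer: B.
Then next layer: C.
Then next layer: H.
Nothing further is reachable.

A, B, C, D, E, H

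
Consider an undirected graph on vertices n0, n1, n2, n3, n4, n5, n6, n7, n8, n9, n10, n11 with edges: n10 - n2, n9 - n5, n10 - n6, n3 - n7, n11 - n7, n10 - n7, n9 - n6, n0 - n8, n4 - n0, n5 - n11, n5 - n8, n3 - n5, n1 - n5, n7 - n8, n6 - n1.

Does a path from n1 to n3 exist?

Explore from n1.
Distance 1: reach n5, n6.
Distance 2: reach n3, n8, n9, n10, n11.
Found n3.

Yes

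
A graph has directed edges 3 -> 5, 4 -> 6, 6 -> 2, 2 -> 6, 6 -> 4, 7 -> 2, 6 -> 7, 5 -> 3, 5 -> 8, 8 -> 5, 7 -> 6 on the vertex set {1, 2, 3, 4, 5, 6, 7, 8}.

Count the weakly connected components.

From 1: component {1}.
From 2: component {2, 4, 6, 7}.
From 3: component {3, 5, 8}.
That's 3 components.

3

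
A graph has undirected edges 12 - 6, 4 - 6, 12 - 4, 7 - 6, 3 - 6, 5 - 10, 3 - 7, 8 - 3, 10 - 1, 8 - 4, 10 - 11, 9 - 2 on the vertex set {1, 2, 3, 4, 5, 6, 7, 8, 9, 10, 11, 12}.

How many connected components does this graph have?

3

From 1: component {1, 5, 10, 11}.
From 2: component {2, 9}.
From 3: component {3, 4, 6, 7, 8, 12}.
That's 3 components.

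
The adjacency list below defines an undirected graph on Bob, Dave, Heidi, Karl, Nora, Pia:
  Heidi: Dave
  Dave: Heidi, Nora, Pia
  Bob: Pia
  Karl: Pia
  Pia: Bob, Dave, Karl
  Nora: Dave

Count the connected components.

1

From Bob: component {Bob, Dave, Heidi, Karl, Nora, Pia}.
That's 1 component.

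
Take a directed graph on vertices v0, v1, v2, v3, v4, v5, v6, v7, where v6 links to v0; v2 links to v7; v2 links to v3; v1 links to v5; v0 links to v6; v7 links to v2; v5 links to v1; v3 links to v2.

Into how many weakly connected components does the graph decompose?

From v0: component {v0, v6}.
From v1: component {v1, v5}.
From v2: component {v2, v3, v7}.
From v4: component {v4}.
That's 4 components.

4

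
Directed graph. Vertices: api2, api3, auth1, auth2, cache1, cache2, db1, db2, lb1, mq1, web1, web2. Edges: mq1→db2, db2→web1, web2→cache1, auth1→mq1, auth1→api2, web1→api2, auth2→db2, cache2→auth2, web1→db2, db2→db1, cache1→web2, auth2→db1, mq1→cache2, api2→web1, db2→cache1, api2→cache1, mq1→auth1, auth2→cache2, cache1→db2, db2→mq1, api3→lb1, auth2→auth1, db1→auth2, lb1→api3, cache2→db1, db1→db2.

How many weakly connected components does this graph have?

2

From api2: component {api2, auth1, auth2, cache1, cache2, db1, db2, mq1, web1, web2}.
From api3: component {api3, lb1}.
That's 2 components.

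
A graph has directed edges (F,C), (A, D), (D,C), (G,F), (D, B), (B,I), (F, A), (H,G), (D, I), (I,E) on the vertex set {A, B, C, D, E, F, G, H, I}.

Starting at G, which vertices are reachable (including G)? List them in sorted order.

A, B, C, D, E, F, G, I

Start at G.
Its neighbours: F.
Then their neighbours: A, C.
Then next layer: D.
Then next layer: B, I.
Then next layer: E.
Nothing further is reachable.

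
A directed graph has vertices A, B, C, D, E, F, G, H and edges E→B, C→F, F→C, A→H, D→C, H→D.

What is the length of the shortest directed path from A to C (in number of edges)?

Distance 0: A.
Distance 1: H.
Distance 2: D.
Distance 3: C — contains C.

3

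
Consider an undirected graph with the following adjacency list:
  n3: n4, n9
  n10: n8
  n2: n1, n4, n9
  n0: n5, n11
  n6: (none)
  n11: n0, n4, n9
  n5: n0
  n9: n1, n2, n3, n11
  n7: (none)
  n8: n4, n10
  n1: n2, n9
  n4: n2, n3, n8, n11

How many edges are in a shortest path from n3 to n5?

4

Distance 0: n3.
Distance 1: n4, n9.
Distance 2: n1, n2, n8, n11.
Distance 3: n0, n10.
Distance 4: n5 — contains n5.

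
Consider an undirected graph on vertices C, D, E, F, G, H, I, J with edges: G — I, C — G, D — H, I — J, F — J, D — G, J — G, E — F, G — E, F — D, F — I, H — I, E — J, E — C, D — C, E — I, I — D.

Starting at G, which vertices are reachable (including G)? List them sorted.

C, D, E, F, G, H, I, J

Start at G.
Its neighbours: C, D, E, I, J.
Then their neighbours: F, H.
Every vertex is now reached.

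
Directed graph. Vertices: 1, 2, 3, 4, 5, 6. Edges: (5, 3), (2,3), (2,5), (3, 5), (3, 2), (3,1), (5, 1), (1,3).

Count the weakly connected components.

From 1: component {1, 2, 3, 5}.
From 4: component {4}.
From 6: component {6}.
That's 3 components.

3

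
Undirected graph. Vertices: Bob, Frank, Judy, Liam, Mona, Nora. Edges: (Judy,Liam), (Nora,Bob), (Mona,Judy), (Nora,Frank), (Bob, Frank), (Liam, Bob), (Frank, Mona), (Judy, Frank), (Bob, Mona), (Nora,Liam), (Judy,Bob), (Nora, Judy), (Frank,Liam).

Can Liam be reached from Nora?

Yes

Explore from Nora.
Distance 1: reach Bob, Frank, Judy, Liam.
Found Liam.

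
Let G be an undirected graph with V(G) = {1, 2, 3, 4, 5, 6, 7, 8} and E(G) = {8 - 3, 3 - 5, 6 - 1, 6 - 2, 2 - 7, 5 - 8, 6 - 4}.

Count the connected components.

From 1: component {1, 2, 4, 6, 7}.
From 3: component {3, 5, 8}.
That's 2 components.

2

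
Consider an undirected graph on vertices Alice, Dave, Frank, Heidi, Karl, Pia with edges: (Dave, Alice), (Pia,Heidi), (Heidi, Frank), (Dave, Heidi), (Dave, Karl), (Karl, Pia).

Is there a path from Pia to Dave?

Yes

Explore from Pia.
Distance 1: reach Heidi, Karl.
Distance 2: reach Dave, Frank.
Found Dave.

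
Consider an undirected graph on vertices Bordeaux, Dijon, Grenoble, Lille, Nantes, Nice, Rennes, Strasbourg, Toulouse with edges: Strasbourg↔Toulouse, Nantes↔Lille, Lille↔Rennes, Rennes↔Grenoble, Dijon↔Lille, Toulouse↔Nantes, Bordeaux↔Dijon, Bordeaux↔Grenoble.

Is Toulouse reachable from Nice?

Nice has no edges, so nothing is reachable from it.

No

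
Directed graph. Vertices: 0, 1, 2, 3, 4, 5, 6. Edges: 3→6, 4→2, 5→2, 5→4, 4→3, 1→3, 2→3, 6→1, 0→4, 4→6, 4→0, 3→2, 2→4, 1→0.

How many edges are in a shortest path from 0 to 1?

Distance 0: 0.
Distance 1: 4.
Distance 2: 2, 3, 6.
Distance 3: 1 — contains 1.

3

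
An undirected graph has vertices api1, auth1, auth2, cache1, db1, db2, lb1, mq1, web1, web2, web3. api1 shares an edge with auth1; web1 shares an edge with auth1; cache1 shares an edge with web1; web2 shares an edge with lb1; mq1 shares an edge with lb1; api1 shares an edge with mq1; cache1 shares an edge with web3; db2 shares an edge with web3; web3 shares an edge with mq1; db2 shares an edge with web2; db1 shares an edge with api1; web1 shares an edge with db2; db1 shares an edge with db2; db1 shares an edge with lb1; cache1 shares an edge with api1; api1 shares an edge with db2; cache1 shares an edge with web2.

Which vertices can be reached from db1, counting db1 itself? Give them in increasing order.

Start at db1.
Its neighbours: api1, db2, lb1.
Then their neighbours: auth1, cache1, mq1, web1, web2, web3.
Nothing further is reachable.

api1, auth1, cache1, db1, db2, lb1, mq1, web1, web2, web3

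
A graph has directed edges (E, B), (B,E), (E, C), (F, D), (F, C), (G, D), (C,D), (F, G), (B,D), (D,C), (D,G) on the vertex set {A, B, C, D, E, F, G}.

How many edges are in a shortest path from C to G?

2

Distance 0: C.
Distance 1: D.
Distance 2: G — contains G.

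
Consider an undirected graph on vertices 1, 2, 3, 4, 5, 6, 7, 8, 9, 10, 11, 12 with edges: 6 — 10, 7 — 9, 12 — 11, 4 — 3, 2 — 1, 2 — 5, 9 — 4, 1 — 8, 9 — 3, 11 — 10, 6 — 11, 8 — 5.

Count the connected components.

3

From 1: component {1, 2, 5, 8}.
From 3: component {3, 4, 7, 9}.
From 6: component {6, 10, 11, 12}.
That's 3 components.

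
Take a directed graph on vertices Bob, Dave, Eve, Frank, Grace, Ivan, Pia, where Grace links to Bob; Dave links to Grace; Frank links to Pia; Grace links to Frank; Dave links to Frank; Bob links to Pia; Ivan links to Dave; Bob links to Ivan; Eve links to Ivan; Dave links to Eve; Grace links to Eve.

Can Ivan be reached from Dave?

Explore from Dave.
Distance 1: reach Eve, Frank, Grace.
Distance 2: reach Bob, Ivan, Pia.
Found Ivan.

Yes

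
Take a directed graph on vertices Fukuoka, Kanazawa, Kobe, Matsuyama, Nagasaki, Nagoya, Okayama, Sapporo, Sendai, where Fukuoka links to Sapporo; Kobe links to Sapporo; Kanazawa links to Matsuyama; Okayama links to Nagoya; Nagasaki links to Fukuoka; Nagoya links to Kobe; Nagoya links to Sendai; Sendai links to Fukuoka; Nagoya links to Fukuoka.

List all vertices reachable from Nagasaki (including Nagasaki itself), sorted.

Start at Nagasaki.
Its neighbours: Fukuoka.
Then their neighbours: Sapporo.
Nothing further is reachable.

Fukuoka, Nagasaki, Sapporo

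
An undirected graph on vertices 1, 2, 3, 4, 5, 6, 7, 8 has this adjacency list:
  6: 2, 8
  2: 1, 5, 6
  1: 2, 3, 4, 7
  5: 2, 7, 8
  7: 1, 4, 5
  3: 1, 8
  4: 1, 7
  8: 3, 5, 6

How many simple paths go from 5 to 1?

6

5–2–1
5–2–6–8–3–1
5–7–1
5–7–4–1
5–8–3–1
5–8–6–2–1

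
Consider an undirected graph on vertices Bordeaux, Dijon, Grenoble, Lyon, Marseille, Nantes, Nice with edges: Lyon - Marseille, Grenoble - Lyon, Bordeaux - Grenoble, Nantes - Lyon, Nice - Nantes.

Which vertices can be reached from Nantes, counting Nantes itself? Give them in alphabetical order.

Start at Nantes.
Its neighbours: Lyon, Nice.
Then their neighbours: Grenoble, Marseille.
Then next layer: Bordeaux.
Nothing further is reachable.

Bordeaux, Grenoble, Lyon, Marseille, Nantes, Nice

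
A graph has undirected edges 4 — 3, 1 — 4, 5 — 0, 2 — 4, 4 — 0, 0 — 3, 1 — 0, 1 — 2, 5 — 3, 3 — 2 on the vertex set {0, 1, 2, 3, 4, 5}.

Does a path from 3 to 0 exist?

Yes

Explore from 3.
Distance 1: reach 0, 2, 4, 5.
Found 0.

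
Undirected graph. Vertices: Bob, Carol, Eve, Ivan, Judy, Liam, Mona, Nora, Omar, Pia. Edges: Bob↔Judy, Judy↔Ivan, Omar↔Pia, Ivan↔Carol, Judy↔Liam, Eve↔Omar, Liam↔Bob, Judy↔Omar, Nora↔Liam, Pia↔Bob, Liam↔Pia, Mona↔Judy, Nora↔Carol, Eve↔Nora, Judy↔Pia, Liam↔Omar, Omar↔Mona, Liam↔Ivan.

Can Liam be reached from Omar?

Yes

Explore from Omar.
Distance 1: reach Eve, Judy, Liam, Mona, Pia.
Found Liam.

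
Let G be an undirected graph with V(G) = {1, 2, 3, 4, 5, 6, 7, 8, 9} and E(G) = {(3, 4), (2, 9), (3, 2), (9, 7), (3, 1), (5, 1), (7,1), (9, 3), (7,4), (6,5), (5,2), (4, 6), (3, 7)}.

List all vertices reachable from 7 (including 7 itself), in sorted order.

1, 2, 3, 4, 5, 6, 7, 9

Start at 7.
Its neighbours: 1, 3, 4, 9.
Then their neighbours: 2, 5, 6.
Nothing further is reachable.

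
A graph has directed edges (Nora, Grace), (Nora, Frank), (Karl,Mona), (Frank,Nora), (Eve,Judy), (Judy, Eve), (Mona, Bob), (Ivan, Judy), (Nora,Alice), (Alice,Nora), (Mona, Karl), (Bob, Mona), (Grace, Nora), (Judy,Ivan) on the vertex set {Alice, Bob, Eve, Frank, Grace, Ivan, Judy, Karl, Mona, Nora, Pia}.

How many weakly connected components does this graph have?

4

From Alice: component {Alice, Frank, Grace, Nora}.
From Bob: component {Bob, Karl, Mona}.
From Eve: component {Eve, Ivan, Judy}.
From Pia: component {Pia}.
That's 4 components.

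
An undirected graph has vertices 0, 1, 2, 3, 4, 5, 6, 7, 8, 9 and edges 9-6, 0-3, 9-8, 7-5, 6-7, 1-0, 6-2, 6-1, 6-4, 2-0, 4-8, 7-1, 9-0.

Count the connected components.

1

From 0: component {0, 1, 2, 3, 4, 5, 6, 7, 8, 9}.
That's 1 component.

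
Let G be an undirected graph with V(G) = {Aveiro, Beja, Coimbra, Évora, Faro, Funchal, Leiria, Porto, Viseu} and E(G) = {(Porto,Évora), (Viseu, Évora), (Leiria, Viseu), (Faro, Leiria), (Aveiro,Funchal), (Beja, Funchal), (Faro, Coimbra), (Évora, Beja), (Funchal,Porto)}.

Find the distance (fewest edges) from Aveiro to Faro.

Distance 0: Aveiro.
Distance 1: Funchal.
Distance 2: Beja, Porto.
Distance 3: Évora.
Distance 4: Viseu.
Distance 5: Leiria.
Distance 6: Faro — contains Faro.

6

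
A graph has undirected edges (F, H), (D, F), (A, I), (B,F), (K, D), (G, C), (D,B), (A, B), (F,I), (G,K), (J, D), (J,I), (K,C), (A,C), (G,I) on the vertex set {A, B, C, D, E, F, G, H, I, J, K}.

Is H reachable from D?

Yes

Explore from D.
Distance 1: reach B, F, J, K.
Distance 2: reach A, C, G, H, I.
Found H.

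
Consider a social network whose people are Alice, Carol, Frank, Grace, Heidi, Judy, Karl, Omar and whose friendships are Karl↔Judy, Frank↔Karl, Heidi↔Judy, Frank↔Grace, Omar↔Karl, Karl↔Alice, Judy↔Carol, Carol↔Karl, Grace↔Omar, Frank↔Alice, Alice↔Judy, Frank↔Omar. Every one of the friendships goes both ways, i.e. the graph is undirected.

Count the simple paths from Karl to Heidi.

6

Karl–Alice–Judy–Heidi
Karl–Carol–Judy–Heidi
Karl–Frank–Alice–Judy–Heidi
Karl–Judy–Heidi
Karl–Omar–Frank–Alice–Judy–Heidi
Karl–Omar–Grace–Frank–Alice–Judy–Heidi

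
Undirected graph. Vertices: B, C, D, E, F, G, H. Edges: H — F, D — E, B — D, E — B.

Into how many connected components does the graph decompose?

4

From B: component {B, D, E}.
From C: component {C}.
From F: component {F, H}.
From G: component {G}.
That's 4 components.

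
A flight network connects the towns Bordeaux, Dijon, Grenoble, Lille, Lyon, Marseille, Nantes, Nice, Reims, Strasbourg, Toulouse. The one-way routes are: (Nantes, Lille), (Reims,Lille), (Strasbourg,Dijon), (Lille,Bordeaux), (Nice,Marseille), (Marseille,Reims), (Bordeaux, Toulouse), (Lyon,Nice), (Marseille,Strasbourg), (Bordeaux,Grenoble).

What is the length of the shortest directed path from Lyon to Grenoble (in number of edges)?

Distance 0: Lyon.
Distance 1: Nice.
Distance 2: Marseille.
Distance 3: Reims, Strasbourg.
Distance 4: Dijon, Lille.
Distance 5: Bordeaux.
Distance 6: Grenoble, Toulouse — contains Grenoble.

6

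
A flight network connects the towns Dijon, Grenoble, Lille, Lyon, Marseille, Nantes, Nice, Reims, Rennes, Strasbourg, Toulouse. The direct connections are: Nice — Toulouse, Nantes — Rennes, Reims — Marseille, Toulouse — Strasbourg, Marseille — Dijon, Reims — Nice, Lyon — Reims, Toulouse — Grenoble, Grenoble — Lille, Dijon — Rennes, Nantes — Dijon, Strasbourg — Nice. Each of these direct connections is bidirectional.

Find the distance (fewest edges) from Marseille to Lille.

5

Distance 0: Marseille.
Distance 1: Dijon, Reims.
Distance 2: Lyon, Nantes, Nice, Rennes.
Distance 3: Strasbourg, Toulouse.
Distance 4: Grenoble.
Distance 5: Lille — contains Lille.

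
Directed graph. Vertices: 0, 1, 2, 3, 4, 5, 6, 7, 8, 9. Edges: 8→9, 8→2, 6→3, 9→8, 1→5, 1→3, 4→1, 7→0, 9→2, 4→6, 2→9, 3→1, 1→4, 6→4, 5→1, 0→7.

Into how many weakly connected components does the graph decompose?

3

From 0: component {0, 7}.
From 1: component {1, 3, 4, 5, 6}.
From 2: component {2, 8, 9}.
That's 3 components.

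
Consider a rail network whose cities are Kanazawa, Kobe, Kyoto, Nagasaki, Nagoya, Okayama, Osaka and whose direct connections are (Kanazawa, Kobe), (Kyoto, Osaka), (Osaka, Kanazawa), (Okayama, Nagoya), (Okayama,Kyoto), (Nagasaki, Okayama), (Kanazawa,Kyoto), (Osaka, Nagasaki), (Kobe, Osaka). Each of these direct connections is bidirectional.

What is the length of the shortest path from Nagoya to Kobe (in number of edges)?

Distance 0: Nagoya.
Distance 1: Okayama.
Distance 2: Kyoto, Nagasaki.
Distance 3: Kanazawa, Osaka.
Distance 4: Kobe — contains Kobe.

4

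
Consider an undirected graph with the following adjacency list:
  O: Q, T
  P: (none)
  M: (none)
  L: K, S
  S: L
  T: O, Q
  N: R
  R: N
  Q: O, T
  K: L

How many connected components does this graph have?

From K: component {K, L, S}.
From M: component {M}.
From N: component {N, R}.
From O: component {O, Q, T}.
From P: component {P}.
That's 5 components.

5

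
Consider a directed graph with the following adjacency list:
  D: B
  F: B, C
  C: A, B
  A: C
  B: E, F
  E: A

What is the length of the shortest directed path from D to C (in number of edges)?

3

Distance 0: D.
Distance 1: B.
Distance 2: E, F.
Distance 3: A, C — contains C.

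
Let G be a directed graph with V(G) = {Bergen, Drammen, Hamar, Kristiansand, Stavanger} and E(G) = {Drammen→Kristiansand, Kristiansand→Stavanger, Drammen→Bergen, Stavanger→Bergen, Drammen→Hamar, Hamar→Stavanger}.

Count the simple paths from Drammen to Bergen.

3

Drammen→Bergen
Drammen→Hamar→Stavanger→Bergen
Drammen→Kristiansand→Stavanger→Bergen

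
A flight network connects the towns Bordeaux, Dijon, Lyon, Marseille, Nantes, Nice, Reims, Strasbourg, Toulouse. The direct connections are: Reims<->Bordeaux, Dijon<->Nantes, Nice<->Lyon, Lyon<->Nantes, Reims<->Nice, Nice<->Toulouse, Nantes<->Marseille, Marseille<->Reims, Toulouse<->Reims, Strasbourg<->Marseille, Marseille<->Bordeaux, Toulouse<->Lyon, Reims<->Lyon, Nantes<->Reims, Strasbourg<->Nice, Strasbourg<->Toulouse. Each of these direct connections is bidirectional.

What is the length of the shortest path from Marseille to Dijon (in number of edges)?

2

Distance 0: Marseille.
Distance 1: Bordeaux, Nantes, Reims, Strasbourg.
Distance 2: Dijon, Lyon, Nice, Toulouse — contains Dijon.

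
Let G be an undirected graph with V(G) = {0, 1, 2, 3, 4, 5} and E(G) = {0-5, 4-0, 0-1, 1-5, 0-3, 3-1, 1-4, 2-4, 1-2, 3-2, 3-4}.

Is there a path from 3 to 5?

Explore from 3.
Distance 1: reach 0, 1, 2, 4.
Distance 2: reach 5.
Found 5.

Yes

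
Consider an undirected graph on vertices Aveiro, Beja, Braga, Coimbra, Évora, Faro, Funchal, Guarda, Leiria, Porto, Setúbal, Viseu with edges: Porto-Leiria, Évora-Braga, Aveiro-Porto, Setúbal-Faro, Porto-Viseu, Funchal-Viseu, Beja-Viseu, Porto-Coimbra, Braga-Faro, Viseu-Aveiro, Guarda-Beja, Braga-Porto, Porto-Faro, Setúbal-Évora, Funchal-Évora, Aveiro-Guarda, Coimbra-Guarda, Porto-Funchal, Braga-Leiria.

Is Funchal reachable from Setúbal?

Explore from Setúbal.
Distance 1: reach Évora, Faro.
Distance 2: reach Braga, Funchal, Porto.
Found Funchal.

Yes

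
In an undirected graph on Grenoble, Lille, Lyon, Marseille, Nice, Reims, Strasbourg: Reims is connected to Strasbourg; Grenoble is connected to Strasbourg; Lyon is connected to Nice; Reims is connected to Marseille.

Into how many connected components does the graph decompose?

From Grenoble: component {Grenoble, Marseille, Reims, Strasbourg}.
From Lille: component {Lille}.
From Lyon: component {Lyon, Nice}.
That's 3 components.

3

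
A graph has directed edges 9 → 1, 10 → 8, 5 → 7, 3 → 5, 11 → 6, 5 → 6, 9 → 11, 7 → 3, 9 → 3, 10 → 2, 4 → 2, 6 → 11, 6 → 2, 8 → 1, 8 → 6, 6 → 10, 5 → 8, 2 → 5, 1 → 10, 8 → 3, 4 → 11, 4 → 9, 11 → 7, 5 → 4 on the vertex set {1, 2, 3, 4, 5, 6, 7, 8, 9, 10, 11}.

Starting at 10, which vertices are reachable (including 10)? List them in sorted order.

Start at 10.
Its neighbours: 2, 8.
Then their neighbours: 1, 3, 5, 6.
Then next layer: 4, 7, 11.
Then next layer: 9.
Every vertex is now reached.

1, 2, 3, 4, 5, 6, 7, 8, 9, 10, 11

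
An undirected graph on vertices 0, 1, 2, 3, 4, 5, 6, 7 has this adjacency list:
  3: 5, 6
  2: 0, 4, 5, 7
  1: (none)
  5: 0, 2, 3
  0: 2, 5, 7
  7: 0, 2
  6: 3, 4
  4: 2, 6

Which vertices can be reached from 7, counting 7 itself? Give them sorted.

Start at 7.
Its neighbours: 0, 2.
Then their neighbours: 4, 5.
Then next layer: 3, 6.
Nothing further is reachable.

0, 2, 3, 4, 5, 6, 7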